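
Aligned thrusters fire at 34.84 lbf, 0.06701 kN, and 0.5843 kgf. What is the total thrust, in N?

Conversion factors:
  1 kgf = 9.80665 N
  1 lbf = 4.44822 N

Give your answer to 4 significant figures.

227.7 N

34.84 lbf × 4.44822 = 154.976 N
0.06701 kN × 1000 = 67.01 N
0.5843 kgf × 9.80665 = 5.73003 N
Sum: 154.976 + 67.01 + 5.73003 = 227.716 N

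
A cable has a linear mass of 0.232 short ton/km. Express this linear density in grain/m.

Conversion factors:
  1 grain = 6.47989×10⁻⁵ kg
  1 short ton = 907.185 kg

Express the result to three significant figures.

3250 grain/m

0.232 short ton/km × 907.185 kg/short ton ÷ 1000 m/km = 0.210467 kg/m
0.210467 kg/m ÷ 6.47989×10⁻⁵ kg/grain = 3248 grain/m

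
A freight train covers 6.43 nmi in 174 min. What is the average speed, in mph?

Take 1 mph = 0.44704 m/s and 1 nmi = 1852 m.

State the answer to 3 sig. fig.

6.43 nmi × 1852 = 11908.4 m
174 min × 60 = 10440 s
v = d / t = 11908.4 m / 10440 s = 1.14065 m/s
1.14065 m/s ÷ (0.44704 m/s/mph) = 2.55156 mph

2.55 mph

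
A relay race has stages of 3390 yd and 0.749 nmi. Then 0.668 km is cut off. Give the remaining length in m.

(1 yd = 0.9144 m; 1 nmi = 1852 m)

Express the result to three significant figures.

3390 yd × 0.9144 = 3099.82 m
0.749 nmi × 1852 = 1387.15 m
0.668 km × 1000 = 668 m
Net: 3099.82 + 1387.15 − 668 = 3818.97 m

3820 m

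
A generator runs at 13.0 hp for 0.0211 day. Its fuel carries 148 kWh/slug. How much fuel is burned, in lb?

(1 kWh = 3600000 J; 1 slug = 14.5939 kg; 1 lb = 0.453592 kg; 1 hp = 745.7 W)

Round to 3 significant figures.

1.07 lb

13.0 hp → 9694.1 W
0.0211 day → 1823.04 s
E = P × t = 9694.1 × 1823.04 = 1.76727×10⁷ J
148 kWh/slug → 3.65084×10⁷ J/kg
m = E / e_s = 1.76727×10⁷ / 3.65084×10⁷ = 0.484072 kg
In lb: 0.484072 / 0.453592 = 1.0672 lb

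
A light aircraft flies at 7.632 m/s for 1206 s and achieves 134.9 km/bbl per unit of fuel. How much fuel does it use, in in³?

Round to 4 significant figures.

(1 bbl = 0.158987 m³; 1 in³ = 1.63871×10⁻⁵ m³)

d = v × t = 7.632 × 1206 = 9204.19 m
134.9 km/bbl → 848497 m/m³
V = d / (distance per unit fuel) = 9204.19 / 848497 = 0.0108476 m³
In in³: 0.0108476 / 1.63871×10⁻⁵ = 661.96 in³

662.0 in³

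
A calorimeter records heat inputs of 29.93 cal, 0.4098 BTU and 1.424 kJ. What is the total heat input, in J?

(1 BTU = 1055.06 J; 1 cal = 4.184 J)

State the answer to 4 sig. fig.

29.93 cal × 4.184 = 125.227 J
0.4098 BTU × 1055.06 = 432.364 J
1.424 kJ × 1000 = 1424 J
Combined: 125.227 + 432.364 + 1424 = 1981.59 J

1982 J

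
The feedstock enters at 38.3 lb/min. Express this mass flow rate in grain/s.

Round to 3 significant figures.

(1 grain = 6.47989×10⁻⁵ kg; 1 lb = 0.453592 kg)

4470 grain/s

38.3 lb/min × 0.453592 kg/lb ÷ 60 s/min = 0.289543 kg/s
0.289543 kg/s ÷ 6.47989×10⁻⁵ kg/grain = 4468.33 grain/s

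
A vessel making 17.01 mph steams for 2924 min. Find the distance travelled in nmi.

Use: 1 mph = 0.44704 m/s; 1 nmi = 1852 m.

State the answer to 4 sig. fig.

720.3 nmi

17.01 mph × 0.44704 → 7.60415 m/s
2924 min × 60 → 175440 s
d = v × t = 7.60415 m/s × 175440 s = 1.33407×10⁶ m
1.33407×10⁶ m ÷ (1852 m/nmi) = 720.34 nmi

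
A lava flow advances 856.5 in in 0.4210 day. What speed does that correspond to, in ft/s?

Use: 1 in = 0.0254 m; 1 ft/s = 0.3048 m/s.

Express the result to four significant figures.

0.001962 ft/s

856.5 in × 0.0254 → 21.7551 m
0.4210 day × 86400 → 36374.4 s
v = d / t = 21.7551 m / 36374.4 s = 5.98088×10⁻⁴ m/s
5.98088×10⁻⁴ m/s ÷ (0.3048 m/s/ft/s) = 0.00196223 ft/s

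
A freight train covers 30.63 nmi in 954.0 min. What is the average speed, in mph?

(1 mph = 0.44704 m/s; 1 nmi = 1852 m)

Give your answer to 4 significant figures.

2.217 mph

30.63 nmi × 1852 = 56726.8 m
954.0 min × 60 = 57240 s
v = d / t = 56726.8 m / 57240 s = 0.991034 m/s
0.991034 m/s ÷ (0.44704 m/s/mph) = 2.21688 mph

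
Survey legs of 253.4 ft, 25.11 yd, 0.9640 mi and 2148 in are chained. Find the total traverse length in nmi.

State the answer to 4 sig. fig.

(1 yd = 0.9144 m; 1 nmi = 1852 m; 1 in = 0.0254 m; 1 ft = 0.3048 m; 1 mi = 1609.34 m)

253.4 ft × 0.3048 = 77.2363 m
25.11 yd × 0.9144 = 22.9606 m
0.9640 mi × 1609.34 = 1551.4 m
2148 in × 0.0254 = 54.5592 m
Sum: 77.2363 + 22.9606 + 1551.4 + 54.5592 = 1706.16 m
In nmi: 1706.16 / 1852 = 0.921253 nmi

0.9213 nmi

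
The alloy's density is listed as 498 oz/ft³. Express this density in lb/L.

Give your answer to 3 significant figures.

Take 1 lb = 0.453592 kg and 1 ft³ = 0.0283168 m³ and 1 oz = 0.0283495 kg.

498 oz/ft³ × 0.0283495 kg/oz ÷ 0.0283168 m³/ft³ = 498.575 kg/m³
498.575 kg/m³ ÷ 0.453592 kg/lb × 0.001 m³/L = 1.09917 lb/L

1.10 lb/L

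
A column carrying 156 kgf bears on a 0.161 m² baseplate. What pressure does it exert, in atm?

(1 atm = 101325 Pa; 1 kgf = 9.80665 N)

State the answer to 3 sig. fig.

156 kgf × 9.80665 → 1529.84 N
P = F / A = 1529.84 N / 0.161 m² = 9502.11 Pa
9502.11 Pa ÷ (101325 Pa/atm) = 0.0937785 atm

0.0938 atm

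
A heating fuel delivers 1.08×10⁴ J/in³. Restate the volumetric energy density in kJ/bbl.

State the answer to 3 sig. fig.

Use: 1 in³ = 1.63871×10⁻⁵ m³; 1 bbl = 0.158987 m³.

1.08×10⁴ J/in³ ÷ 1.63871×10⁻⁵ m³/in³ = 6.59055×10⁸ J/m³
6.59055×10⁸ J/m³ ÷ 1000 J/kJ × 0.158987 m³/bbl = 104781 kJ/bbl

1.05×10⁵ kJ/bbl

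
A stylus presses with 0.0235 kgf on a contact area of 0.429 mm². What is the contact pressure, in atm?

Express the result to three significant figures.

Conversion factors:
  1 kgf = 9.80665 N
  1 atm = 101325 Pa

5.30 atm

0.0235 kgf × 9.80665 = 0.230456 N
0.429 mm² × 10⁻⁶ = 4.29×10⁻⁷ m²
P = F / A = 0.230456 N / 4.29×10⁻⁷ m² = 537193 Pa
537193 Pa ÷ (101325 Pa/atm) = 5.30168 atm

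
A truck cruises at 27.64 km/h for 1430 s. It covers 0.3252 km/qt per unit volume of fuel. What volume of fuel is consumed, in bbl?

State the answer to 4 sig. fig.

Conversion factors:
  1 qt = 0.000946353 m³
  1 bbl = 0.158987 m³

27.64 km/h → 7.67778 m/s
d = v × t = 7.67778 × 1430 = 10979.2 m
0.3252 km/qt → 343635 m/m³
V = d / (distance per unit fuel) = 10979.2 / 343635 = 0.0319502 m³
In bbl: 0.0319502 / 0.158987 = 0.200961 bbl

0.2010 bbl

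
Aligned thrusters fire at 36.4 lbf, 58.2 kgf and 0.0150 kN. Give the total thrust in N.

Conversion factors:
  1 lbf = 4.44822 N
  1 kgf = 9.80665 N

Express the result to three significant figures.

748 N

36.4 lbf × 4.44822 → 161.915 N
58.2 kgf × 9.80665 → 570.747 N
0.0150 kN × 1000 → 15 N
Sum: 161.915 + 570.747 + 15 = 747.662 N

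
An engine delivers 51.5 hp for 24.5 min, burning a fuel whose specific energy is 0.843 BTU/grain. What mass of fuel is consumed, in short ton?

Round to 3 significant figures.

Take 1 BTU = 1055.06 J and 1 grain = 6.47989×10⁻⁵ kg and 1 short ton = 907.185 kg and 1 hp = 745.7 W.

51.5 hp → 38403.6 W
24.5 min → 1470 s
E = P × t = 38403.6 × 1470 = 5.64533×10⁷ J
0.843 BTU/grain → 1.37258×10⁷ J/kg
m = E / e_s = 5.64533×10⁷ / 1.37258×10⁷ = 4.11293 kg
In short ton: 4.11293 / 907.185 = 0.00453373 short ton

0.00453 short ton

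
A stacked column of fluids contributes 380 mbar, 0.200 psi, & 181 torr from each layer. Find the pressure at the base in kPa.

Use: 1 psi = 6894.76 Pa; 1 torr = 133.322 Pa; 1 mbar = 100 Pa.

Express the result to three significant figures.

63.5 kPa

380 mbar × 100 = 38000 Pa
0.200 psi × 6894.76 = 1378.95 Pa
181 torr × 133.322 = 24131.3 Pa
Total: 38000 + 1378.95 + 24131.3 = 63510.2 Pa
In kPa: 63510.2 / 1000 = 63.5102 kPa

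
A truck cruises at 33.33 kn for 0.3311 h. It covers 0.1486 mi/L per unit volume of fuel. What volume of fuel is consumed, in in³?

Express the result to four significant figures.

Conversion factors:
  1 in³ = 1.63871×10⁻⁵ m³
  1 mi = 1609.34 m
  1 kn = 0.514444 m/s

5215 in³

33.33 kn → 17.1464 m/s
0.3311 h → 1191.96 s
d = v × t = 17.1464 × 1191.96 = 20437.8 m
0.1486 mi/L → 239148 m/m³
V = d / (distance per unit fuel) = 20437.8 / 239148 = 0.0854609 m³
In in³: 0.0854609 / 1.63871×10⁻⁵ = 5215.13 in³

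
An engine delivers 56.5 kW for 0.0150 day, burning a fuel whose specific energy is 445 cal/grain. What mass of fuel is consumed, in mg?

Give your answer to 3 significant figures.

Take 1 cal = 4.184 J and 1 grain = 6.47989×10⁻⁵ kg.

56.5 kW → 56500 W
0.0150 day → 1296 s
E = P × t = 56500 × 1296 = 7.3224×10⁷ J
445 cal/grain → 2.87332×10⁷ J/kg
m = E / e_s = 7.3224×10⁷ / 2.87332×10⁷ = 2.54841 kg
In mg: 2.54841 / 10⁻⁶ = 2.54841×10⁶ mg

2.55×10⁶ mg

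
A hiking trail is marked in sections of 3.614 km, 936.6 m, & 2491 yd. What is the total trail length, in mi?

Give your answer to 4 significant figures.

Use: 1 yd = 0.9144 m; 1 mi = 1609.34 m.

3.614 km × 1000 = 3614 m
936.6 m (already m)
2491 yd × 0.9144 = 2277.77 m
Combined: 3614 + 936.6 + 2277.77 = 6828.37 m
In mi: 6828.37 / 1609.34 = 4.24296 mi

4.243 mi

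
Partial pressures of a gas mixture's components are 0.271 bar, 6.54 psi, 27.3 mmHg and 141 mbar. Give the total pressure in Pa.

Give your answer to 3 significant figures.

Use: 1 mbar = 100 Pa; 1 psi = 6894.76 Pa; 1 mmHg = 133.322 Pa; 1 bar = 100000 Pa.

0.271 bar × 100000 = 27100 Pa
6.54 psi × 6894.76 = 45091.7 Pa
27.3 mmHg × 133.322 = 3639.69 Pa
141 mbar × 100 = 14100 Pa
Total: 27100 + 45091.7 + 3639.69 + 14100 = 89931.4 Pa

8.99×10⁴ Pa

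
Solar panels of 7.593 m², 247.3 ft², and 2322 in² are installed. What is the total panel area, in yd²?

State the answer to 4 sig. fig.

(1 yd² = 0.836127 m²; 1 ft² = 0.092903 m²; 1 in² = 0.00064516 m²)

7.593 m² (already m²)
247.3 ft² × 0.092903 = 22.9749 m²
2322 in² × 0.00064516 = 1.49806 m²
Combined: 7.593 + 22.9749 + 1.49806 = 32.066 m²
In yd²: 32.066 / 0.836127 = 38.3506 yd²

38.35 yd²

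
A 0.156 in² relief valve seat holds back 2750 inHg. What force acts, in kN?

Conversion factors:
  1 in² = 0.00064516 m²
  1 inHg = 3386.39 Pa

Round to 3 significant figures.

2750 inHg × 3386.39 = 9.31257×10⁶ Pa
0.156 in² × 0.00064516 = 1.00645×10⁻⁴ m²
F = P × A = 9.31257×10⁶ Pa × 1.00645×10⁻⁴ m² = 937.264 N
937.264 N ÷ (1000 N/kN) = 0.937264 kN

0.937 kN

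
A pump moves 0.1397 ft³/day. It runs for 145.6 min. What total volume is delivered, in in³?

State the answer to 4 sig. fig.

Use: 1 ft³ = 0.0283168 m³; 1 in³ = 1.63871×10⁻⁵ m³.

24.41 in³

0.1397 ft³/day → 4.57854×10⁻⁸ m³/s
145.6 min → 8736 s
V = Q × t = 4.57854×10⁻⁸ × 8736 = 3.99981×10⁻⁴ m³
In in³: 3.99981×10⁻⁴ / 1.63871×10⁻⁵ = 24.4083 in³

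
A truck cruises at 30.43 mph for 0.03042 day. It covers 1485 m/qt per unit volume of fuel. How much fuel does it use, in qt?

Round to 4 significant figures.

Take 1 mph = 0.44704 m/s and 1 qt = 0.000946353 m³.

30.43 mph → 13.6034 m/s
0.03042 day → 2628.29 s
d = v × t = 13.6034 × 2628.29 = 35753.7 m
1485 m/qt → 1.56918×10⁶ m/m³
V = d / (distance per unit fuel) = 35753.7 / 1.56918×10⁶ = 0.022785 m³
In qt: 0.022785 / 0.000946353 = 24.0766 qt

24.08 qt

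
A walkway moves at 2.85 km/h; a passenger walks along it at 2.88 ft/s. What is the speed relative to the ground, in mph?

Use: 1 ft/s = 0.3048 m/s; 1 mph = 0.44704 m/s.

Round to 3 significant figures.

3.73 mph

2.85 km/h × (1/3.6) → 0.791667 m/s
2.88 ft/s × 0.3048 → 0.877824 m/s
Total: 0.791667 + 0.877824 = 1.66949 m/s
In mph: 1.66949 / 0.44704 = 3.73454 mph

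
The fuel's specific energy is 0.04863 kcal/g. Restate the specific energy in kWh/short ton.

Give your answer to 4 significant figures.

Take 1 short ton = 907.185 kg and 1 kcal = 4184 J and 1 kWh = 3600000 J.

51.27 kWh/short ton

0.04863 kcal/g × 4184 J/kcal ÷ 0.001 kg/g = 203468 J/kg
203468 J/kg ÷ 3600000 J/kWh × 907.185 kg/short ton = 51.2731 kWh/short ton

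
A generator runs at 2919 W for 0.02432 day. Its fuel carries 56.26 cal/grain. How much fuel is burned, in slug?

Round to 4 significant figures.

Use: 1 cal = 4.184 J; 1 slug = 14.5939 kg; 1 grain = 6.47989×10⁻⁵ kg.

0.02432 day → 2101.25 s
E = P × t = 2919 × 2101.25 = 6.13355×10⁶ J
56.26 cal/grain → 3.63265×10⁶ J/kg
m = E / e_s = 6.13355×10⁶ / 3.63265×10⁶ = 1.68845 kg
In slug: 1.68845 / 14.5939 = 0.115696 slug

0.1157 slug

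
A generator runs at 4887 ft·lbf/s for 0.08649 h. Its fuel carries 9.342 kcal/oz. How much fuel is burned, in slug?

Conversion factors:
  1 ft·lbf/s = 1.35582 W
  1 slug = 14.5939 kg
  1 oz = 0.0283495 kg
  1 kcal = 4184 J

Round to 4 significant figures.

4887 ft·lbf/s → 6625.89 W
0.08649 h → 311.364 s
E = P × t = 6625.89 × 311.364 = 2.06306×10⁶ J
9.342 kcal/oz → 1.37875×10⁶ J/kg
m = E / e_s = 2.06306×10⁶ / 1.37875×10⁶ = 1.49633 kg
In slug: 1.49633 / 14.5939 = 0.102531 slug

0.1025 slug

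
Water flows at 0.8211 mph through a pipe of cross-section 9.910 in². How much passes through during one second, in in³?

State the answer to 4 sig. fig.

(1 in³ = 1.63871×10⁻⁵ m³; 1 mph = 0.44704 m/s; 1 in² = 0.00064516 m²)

143.2 in³

0.8211 mph × 0.44704 → 0.367065 m/s
9.910 in² × 0.00064516 → 0.00639354 m²
V = v × A × t = 0.367065 m/s × 0.00639354 m² × 1 s = 0.00234684 m³
0.00234684 m³ ÷ (1.63871×10⁻⁵ m³/in³) = 143.213 in³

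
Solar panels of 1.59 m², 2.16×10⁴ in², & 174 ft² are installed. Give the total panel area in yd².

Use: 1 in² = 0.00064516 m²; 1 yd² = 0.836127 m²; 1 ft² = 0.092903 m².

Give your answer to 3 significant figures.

37.9 yd²

1.59 m² (already m²)
2.16×10⁴ in² × 0.00064516 → 13.9355 m²
174 ft² × 0.092903 → 16.1651 m²
Total: 1.59 + 13.9355 + 16.1651 = 31.6906 m²
In yd²: 31.6906 / 0.836127 = 37.9017 yd²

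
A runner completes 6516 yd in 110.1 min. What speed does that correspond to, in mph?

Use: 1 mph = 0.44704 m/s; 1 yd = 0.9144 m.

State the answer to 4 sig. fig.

2.018 mph

6516 yd × 0.9144 → 5958.23 m
110.1 min × 60 → 6606 s
v = d / t = 5958.23 m / 6606 s = 0.901942 m/s
0.901942 m/s ÷ (0.44704 m/s/mph) = 2.01759 mph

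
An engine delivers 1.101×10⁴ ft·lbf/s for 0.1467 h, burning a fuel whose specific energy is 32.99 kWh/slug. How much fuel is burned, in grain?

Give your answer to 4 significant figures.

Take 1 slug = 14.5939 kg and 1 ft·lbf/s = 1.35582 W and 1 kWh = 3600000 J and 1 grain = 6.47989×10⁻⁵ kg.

1.101×10⁴ ft·lbf/s → 14927.6 W
0.1467 h → 528.12 s
E = P × t = 14927.6 × 528.12 = 7.88356×10⁶ J
32.99 kWh/slug → 8.13792×10⁶ J/kg
m = E / e_s = 7.88356×10⁶ / 8.13792×10⁶ = 0.968744 kg
In grain: 0.968744 / 6.47989×10⁻⁵ = 14950 grain

1.495×10⁴ grain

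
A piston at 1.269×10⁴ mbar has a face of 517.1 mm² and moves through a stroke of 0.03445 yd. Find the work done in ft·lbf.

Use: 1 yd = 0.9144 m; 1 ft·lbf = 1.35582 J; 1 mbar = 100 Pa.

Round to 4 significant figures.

15.25 ft·lbf

1.269×10⁴ mbar → 1.269×10⁶ Pa
517.1 mm² → 5.171×10⁻⁴ m²
F = P × A = 1.269×10⁶ × 5.171×10⁻⁴ = 656.2 N
0.03445 yd → 0.0315011 m
W = F × d = 656.2 × 0.0315011 = 20.671 J
In ft·lbf: 20.671 / 1.35582 = 15.2461 ft·lbf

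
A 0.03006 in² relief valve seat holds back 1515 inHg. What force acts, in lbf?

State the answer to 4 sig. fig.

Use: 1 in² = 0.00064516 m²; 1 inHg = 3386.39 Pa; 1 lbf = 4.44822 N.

1515 inHg × 3386.39 → 5.13038×10⁶ Pa
0.03006 in² × 0.00064516 → 1.93935×10⁻⁵ m²
F = P × A = 5.13038×10⁶ Pa × 1.93935×10⁻⁵ m² = 99.496 N
99.496 N ÷ (4.44822 N/lbf) = 22.3676 lbf

22.37 lbf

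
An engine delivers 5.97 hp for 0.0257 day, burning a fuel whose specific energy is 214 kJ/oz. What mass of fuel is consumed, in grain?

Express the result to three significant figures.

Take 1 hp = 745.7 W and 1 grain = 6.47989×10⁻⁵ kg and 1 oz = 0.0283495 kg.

5.97 hp → 4451.83 W
0.0257 day → 2220.48 s
E = P × t = 4451.83 × 2220.48 = 9.8852×10⁶ J
214 kJ/oz → 7.54863×10⁶ J/kg
m = E / e_s = 9.8852×10⁶ / 7.54863×10⁶ = 1.30954 kg
In grain: 1.30954 / 6.47989×10⁻⁵ = 20209.3 grain

2.02×10⁴ grain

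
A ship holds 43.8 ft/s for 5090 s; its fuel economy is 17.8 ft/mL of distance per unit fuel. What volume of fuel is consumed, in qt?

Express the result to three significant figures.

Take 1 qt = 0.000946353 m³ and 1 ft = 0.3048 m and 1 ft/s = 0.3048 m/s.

43.8 ft/s → 13.3502 m/s
d = v × t = 13.3502 × 5090 = 67952.5 m
17.8 ft/mL → 5.42544×10⁶ m/m³
V = d / (distance per unit fuel) = 67952.5 / 5.42544×10⁶ = 0.0125248 m³
In qt: 0.0125248 / 0.000946353 = 13.2348 qt

13.2 qt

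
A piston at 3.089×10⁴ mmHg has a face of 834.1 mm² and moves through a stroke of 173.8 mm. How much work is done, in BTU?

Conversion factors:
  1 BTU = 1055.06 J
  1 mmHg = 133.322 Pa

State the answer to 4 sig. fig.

3.089×10⁴ mmHg → 4.11832×10⁶ Pa
834.1 mm² → 8.341×10⁻⁴ m²
F = P × A = 4.11832×10⁶ × 8.341×10⁻⁴ = 3435.09 N
173.8 mm → 0.1738 m
W = F × d = 3435.09 × 0.1738 = 597.019 J
In BTU: 597.019 / 1055.06 = 0.565863 BTU

0.5659 BTU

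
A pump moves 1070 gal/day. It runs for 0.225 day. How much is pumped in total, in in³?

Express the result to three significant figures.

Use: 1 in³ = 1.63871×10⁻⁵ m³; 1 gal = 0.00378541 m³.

1070 gal/day → 4.68795×10⁻⁵ m³/s
0.225 day → 19440 s
V = Q × t = 4.68795×10⁻⁵ × 19440 = 0.911337 m³
In in³: 0.911337 / 1.63871×10⁻⁵ = 55613.1 in³

5.56×10⁴ in³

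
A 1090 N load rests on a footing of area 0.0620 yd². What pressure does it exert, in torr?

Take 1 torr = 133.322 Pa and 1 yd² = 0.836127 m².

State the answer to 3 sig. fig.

0.0620 yd² × 0.836127 → 0.0518399 m²
P = F / A = 1090 N / 0.0518399 m² = 21026.3 Pa
21026.3 Pa ÷ (133.322 Pa/torr) = 157.711 torr

158 torr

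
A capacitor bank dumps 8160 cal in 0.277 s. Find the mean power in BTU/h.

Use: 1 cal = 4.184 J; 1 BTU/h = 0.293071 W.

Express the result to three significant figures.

8160 cal × 4.184 = 34141.4 J
P = E / t = 34141.4 J / 0.277 s = 123254 W
123254 W ÷ (0.293071 W/BTU/h) = 420560 BTU/h

4.21×10⁵ BTU/h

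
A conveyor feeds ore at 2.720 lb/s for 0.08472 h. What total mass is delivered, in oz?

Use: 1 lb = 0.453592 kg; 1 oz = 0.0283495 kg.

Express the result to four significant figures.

1.327×10⁴ oz

2.720 lb/s → 1.23377 kg/s
0.08472 h → 304.992 s
m = ṁ × t = 1.23377 × 304.992 = 376.29 kg
In oz: 376.29 / 0.0283495 = 13273.2 oz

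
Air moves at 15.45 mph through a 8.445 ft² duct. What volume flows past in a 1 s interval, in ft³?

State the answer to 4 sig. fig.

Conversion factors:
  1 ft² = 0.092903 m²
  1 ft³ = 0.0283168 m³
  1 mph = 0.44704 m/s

15.45 mph × 0.44704 = 6.90677 m/s
8.445 ft² × 0.092903 = 0.784566 m²
V = v × A × t = 6.90677 m/s × 0.784566 m² × 1 s = 5.41882 m³
5.41882 m³ ÷ (0.0283168 m³/ft³) = 191.364 ft³

191.4 ft³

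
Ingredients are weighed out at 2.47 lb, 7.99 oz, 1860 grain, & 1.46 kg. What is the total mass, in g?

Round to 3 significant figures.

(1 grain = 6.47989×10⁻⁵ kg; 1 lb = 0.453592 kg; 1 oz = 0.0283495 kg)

2.47 lb × 0.453592 = 1.12037 kg
7.99 oz × 0.0283495 = 0.226513 kg
1860 grain × 6.47989×10⁻⁵ = 0.120526 kg
1.46 kg (already kg)
Total: 1.12037 + 0.226513 + 0.120526 + 1.46 = 2.92741 kg
In g: 2.92741 / 0.001 = 2927.41 g

2930 g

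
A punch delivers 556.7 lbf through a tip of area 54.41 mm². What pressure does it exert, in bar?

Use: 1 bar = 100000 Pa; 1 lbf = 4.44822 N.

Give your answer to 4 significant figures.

455.1 bar

556.7 lbf × 4.44822 = 2476.32 N
54.41 mm² × 10⁻⁶ = 5.441×10⁻⁵ m²
P = F / A = 2476.32 N / 5.441×10⁻⁵ m² = 4.55122×10⁷ Pa
4.55122×10⁷ Pa ÷ (100000 Pa/bar) = 455.122 bar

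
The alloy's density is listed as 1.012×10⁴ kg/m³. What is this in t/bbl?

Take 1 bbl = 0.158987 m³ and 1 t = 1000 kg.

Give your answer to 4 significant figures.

1.012×10⁴ kg/m³ is already 10120 kg/m³
10120 kg/m³ ÷ 1000 kg/t × 0.158987 m³/bbl = 1.60895 t/bbl

1.609 t/bbl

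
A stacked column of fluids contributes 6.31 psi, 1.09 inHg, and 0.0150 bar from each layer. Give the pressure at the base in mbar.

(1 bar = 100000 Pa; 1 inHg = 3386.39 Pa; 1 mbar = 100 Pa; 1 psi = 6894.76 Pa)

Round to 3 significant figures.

487 mbar

6.31 psi × 6894.76 = 43505.9 Pa
1.09 inHg × 3386.39 = 3691.17 Pa
0.0150 bar × 100000 = 1500 Pa
Total: 43505.9 + 3691.17 + 1500 = 48697.1 Pa
In mbar: 48697.1 / 100 = 486.971 mbar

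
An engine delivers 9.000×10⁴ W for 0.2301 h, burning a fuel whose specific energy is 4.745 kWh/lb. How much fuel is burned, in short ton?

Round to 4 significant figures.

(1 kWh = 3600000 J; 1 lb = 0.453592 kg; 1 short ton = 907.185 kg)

0.002182 short ton

0.2301 h → 828.36 s
E = P × t = 90000 × 828.36 = 7.45524×10⁷ J
4.745 kWh/lb → 3.76594×10⁷ J/kg
m = E / e_s = 7.45524×10⁷ / 3.76594×10⁷ = 1.97965 kg
In short ton: 1.97965 / 907.185 = 0.00218219 short ton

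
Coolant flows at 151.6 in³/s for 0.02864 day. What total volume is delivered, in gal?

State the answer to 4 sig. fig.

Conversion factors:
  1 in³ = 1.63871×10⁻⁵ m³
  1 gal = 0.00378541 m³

1624 gal

151.6 in³/s → 0.00248428 m³/s
0.02864 day → 2474.5 s
V = Q × t = 0.00248428 × 2474.5 = 6.14735 m³
In gal: 6.14735 / 0.00378541 = 1623.96 gal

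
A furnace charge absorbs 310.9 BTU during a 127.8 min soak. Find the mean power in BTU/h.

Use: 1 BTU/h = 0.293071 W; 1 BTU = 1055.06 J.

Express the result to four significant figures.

146.0 BTU/h

310.9 BTU × 1055.06 → 328018 J
127.8 min × 60 → 7668 s
P = E / t = 328018 J / 7668 s = 42.7775 W
42.7775 W ÷ (0.293071 W/BTU/h) = 145.963 BTU/h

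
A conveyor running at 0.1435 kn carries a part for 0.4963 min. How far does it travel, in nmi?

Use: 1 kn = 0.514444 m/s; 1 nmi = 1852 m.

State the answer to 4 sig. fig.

0.1435 kn × 0.514444 = 0.0738227 m/s
0.4963 min × 60 = 29.778 s
d = v × t = 0.0738227 m/s × 29.778 s = 2.19829 m
2.19829 m ÷ (1852 m/nmi) = 0.00118698 nmi

0.001187 nmi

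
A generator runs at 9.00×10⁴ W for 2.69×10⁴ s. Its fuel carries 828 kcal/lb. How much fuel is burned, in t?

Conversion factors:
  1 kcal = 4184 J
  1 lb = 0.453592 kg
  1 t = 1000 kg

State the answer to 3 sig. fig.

0.317 t

E = P × t = 90000 × 26900 = 2.421×10⁹ J
828 kcal/lb → 7.6376×10⁶ J/kg
m = E / e_s = 2.421×10⁹ / 7.6376×10⁶ = 316.984 kg
In t: 316.984 / 1000 = 0.316984 t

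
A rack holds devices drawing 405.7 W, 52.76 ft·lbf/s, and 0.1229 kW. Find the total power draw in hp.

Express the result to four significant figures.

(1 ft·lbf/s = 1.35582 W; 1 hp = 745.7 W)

405.7 W (already W)
52.76 ft·lbf/s × 1.35582 = 71.5331 W
0.1229 kW × 1000 = 122.9 W
Sum: 405.7 + 71.5331 + 122.9 = 600.133 W
In hp: 600.133 / 745.7 = 0.804791 hp

0.8048 hp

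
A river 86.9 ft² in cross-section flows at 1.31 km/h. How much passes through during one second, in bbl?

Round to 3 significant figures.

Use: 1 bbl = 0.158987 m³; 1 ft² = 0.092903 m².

1.31 km/h × (1/3.6) → 0.363889 m/s
86.9 ft² × 0.092903 → 8.07327 m²
V = v × A × t = 0.363889 m/s × 8.07327 m² × 1 s = 2.93777 m³
2.93777 m³ ÷ (0.158987 m³/bbl) = 18.4781 bbl

18.5 bbl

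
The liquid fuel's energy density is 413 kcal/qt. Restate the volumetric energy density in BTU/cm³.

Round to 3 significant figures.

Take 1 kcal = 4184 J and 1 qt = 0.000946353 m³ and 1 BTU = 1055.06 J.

1.73 BTU/cm³

413 kcal/qt × 4184 J/kcal ÷ 0.000946353 m³/qt = 1.82595×10⁹ J/m³
1.82595×10⁹ J/m³ ÷ 1055.06 J/BTU × 10⁻⁶ m³/cm³ = 1.73066 BTU/cm³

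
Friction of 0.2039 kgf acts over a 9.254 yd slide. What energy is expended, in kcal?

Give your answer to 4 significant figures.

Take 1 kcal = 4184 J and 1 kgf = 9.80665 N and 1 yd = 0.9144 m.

0.004044 kcal

0.2039 kgf × 9.80665 → 1.99958 N
9.254 yd × 0.9144 → 8.46186 m
W = F × d = 1.99958 N × 8.46186 m = 16.9202 J
16.9202 J ÷ (4184 J/kcal) = 0.00404402 kcal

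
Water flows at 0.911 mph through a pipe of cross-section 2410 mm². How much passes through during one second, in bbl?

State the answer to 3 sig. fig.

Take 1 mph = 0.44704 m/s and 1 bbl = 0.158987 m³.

0.911 mph × 0.44704 = 0.407253 m/s
2410 mm² × 10⁻⁶ = 0.00241 m²
V = v × A × t = 0.407253 m/s × 0.00241 m² × 1 s = 9.8148×10⁻⁴ m³
9.8148×10⁻⁴ m³ ÷ (0.158987 m³/bbl) = 0.00617333 bbl

0.00617 bbl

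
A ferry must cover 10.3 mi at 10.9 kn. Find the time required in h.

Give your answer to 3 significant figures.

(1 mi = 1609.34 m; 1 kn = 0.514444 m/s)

10.3 mi × 1609.34 → 16576.2 m
10.9 kn × 0.514444 → 5.60744 m/s
t = d / v = 16576.2 m / 5.60744 m/s = 2956.11 s
2956.11 s ÷ (3600 s/h) = 0.821142 h

0.821 h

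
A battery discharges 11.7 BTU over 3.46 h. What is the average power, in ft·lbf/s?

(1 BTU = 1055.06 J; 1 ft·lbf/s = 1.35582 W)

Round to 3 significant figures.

11.7 BTU × 1055.06 → 12344.2 J
3.46 h × 3600 → 12456 s
P = E / t = 12344.2 J / 12456 s = 0.991024 W
0.991024 W ÷ (1.35582 W/ft·lbf/s) = 0.730941 ft·lbf/s

0.731 ft·lbf/s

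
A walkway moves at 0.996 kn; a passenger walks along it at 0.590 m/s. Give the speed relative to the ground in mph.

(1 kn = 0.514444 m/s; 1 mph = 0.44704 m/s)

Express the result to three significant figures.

2.47 mph

0.996 kn × 0.514444 = 0.512386 m/s
0.590 m/s (already m/s)
Total: 0.512386 + 0.59 = 1.10239 m/s
In mph: 1.10239 / 0.44704 = 2.46598 mph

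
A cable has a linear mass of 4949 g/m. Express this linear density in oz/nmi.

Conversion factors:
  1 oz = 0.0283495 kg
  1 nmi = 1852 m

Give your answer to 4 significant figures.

3.233×10⁵ oz/nmi

4949 g/m × 0.001 kg/g = 4.949 kg/m
4.949 kg/m ÷ 0.0283495 kg/oz × 1852 m/nmi = 323305 oz/nmi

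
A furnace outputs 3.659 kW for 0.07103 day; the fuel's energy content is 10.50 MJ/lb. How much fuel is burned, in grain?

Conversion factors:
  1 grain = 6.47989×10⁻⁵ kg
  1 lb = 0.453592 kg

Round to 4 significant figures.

1.497×10⁴ grain

3.659 kW → 3659 W
0.07103 day → 6136.99 s
E = P × t = 3659 × 6136.99 = 2.24552×10⁷ J
10.50 MJ/lb → 2.31486×10⁷ J/kg
m = E / e_s = 2.24552×10⁷ / 2.31486×10⁷ = 0.970046 kg
In grain: 0.970046 / 6.47989×10⁻⁵ = 14970.1 grain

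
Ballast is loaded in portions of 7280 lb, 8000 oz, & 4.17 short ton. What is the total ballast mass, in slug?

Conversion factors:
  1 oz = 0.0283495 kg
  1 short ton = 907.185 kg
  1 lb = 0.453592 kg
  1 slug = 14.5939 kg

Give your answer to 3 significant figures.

7280 lb × 0.453592 = 3302.15 kg
8000 oz × 0.0283495 = 226.796 kg
4.17 short ton × 907.185 = 3782.96 kg
Sum: 3302.15 + 226.796 + 3782.96 = 7311.91 kg
In slug: 7311.91 / 14.5939 = 501.025 slug

501 slug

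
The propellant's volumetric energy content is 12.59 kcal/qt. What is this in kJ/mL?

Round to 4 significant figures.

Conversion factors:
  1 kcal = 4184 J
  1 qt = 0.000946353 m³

0.05566 kJ/mL

12.59 kcal/qt × 4184 J/kcal ÷ 0.000946353 m³/qt = 5.56627×10⁷ J/m³
5.56627×10⁷ J/m³ ÷ 1000 J/kJ × 10⁻⁶ m³/mL = 0.0556627 kJ/mL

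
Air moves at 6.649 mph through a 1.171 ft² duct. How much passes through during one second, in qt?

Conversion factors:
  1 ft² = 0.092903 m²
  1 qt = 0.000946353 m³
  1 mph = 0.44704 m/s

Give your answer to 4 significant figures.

341.7 qt

6.649 mph × 0.44704 = 2.97237 m/s
1.171 ft² × 0.092903 = 0.108789 m²
V = v × A × t = 2.97237 m/s × 0.108789 m² × 1 s = 0.323361 m³
0.323361 m³ ÷ (0.000946353 m³/qt) = 341.692 qt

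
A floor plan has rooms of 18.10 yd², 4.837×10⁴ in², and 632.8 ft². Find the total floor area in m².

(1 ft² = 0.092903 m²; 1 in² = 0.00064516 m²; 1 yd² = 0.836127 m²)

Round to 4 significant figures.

105.1 m²

18.10 yd² × 0.836127 = 15.1339 m²
4.837×10⁴ in² × 0.00064516 = 31.2064 m²
632.8 ft² × 0.092903 = 58.789 m²
Combined: 15.1339 + 31.2064 + 58.789 = 105.129 m²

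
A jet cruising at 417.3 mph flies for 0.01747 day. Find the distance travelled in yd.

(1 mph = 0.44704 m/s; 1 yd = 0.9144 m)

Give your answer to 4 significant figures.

417.3 mph × 0.44704 = 186.55 m/s
0.01747 day × 86400 = 1509.41 s
d = v × t = 186.55 m/s × 1509.41 s = 281580 m
281580 m ÷ (0.9144 m/yd) = 307940 yd

3.079×10⁵ yd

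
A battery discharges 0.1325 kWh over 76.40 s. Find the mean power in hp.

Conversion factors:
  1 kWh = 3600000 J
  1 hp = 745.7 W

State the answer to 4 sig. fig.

8.373 hp

0.1325 kWh × 3600000 → 477000 J
P = E / t = 477000 J / 76.4 s = 6243.46 W
6243.46 W ÷ (745.7 W/hp) = 8.37262 hp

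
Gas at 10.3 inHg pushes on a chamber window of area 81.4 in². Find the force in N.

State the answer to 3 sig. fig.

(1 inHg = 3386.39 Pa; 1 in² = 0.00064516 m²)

1830 N

10.3 inHg × 3386.39 → 34879.8 Pa
81.4 in² × 0.00064516 → 0.052516 m²
F = P × A = 34879.8 Pa × 0.052516 m² = 1831.75 N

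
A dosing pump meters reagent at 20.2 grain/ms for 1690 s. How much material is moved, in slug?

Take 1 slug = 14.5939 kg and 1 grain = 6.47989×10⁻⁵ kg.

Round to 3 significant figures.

20.2 grain/ms → 1.30894 kg/s
m = ṁ × t = 1.30894 × 1690 = 2212.11 kg
In slug: 2212.11 / 14.5939 = 151.578 slug

152 slug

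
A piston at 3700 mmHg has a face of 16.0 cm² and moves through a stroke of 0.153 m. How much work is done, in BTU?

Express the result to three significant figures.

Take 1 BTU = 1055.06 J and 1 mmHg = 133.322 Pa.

0.114 BTU

3700 mmHg → 493291 Pa
16.0 cm² → 0.0016 m²
F = P × A = 493291 × 0.0016 = 789.266 N
W = F × d = 789.266 × 0.153 = 120.758 J
In BTU: 120.758 / 1055.06 = 0.114456 BTU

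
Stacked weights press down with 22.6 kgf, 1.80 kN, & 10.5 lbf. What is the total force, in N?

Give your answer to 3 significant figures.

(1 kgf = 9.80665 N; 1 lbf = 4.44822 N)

22.6 kgf × 9.80665 = 221.63 N
1.80 kN × 1000 = 1800 N
10.5 lbf × 4.44822 = 46.7063 N
Combined: 221.63 + 1800 + 46.7063 = 2068.34 N

2070 N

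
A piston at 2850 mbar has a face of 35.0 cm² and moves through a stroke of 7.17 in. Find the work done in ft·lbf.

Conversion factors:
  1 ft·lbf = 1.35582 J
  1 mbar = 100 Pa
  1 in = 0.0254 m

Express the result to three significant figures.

2850 mbar → 285000 Pa
35.0 cm² → 0.0035 m²
F = P × A = 285000 × 0.0035 = 997.5 N
7.17 in → 0.182118 m
W = F × d = 997.5 × 0.182118 = 181.663 J
In ft·lbf: 181.663 / 1.35582 = 133.988 ft·lbf

134 ft·lbf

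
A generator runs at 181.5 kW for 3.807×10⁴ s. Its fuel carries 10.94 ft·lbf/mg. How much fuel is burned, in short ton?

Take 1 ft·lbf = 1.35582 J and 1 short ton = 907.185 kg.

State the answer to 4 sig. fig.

181.5 kW → 181500 W
E = P × t = 181500 × 38070 = 6.9097×10⁹ J
10.94 ft·lbf/mg → 1.48327×10⁷ J/kg
m = E / e_s = 6.9097×10⁹ / 1.48327×10⁷ = 465.842 kg
In short ton: 465.842 / 907.185 = 0.513503 short ton

0.5135 short ton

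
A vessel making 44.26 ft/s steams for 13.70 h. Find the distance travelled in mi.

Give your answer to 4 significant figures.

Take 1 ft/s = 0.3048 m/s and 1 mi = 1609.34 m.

44.26 ft/s × 0.3048 → 13.4904 m/s
13.70 h × 3600 → 49320 s
d = v × t = 13.4904 m/s × 49320 s = 665347 m
665347 m ÷ (1609.34 m/mi) = 413.428 mi

413.4 mi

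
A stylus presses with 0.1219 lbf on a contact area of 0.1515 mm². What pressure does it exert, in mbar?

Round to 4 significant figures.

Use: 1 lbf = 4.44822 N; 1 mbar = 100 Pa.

3.579×10⁴ mbar

0.1219 lbf × 4.44822 → 0.542238 N
0.1515 mm² × 10⁻⁶ → 1.515×10⁻⁷ m²
P = F / A = 0.542238 N / 1.515×10⁻⁷ m² = 3.57913×10⁶ Pa
3.57913×10⁶ Pa ÷ (100 Pa/mbar) = 35791.3 mbar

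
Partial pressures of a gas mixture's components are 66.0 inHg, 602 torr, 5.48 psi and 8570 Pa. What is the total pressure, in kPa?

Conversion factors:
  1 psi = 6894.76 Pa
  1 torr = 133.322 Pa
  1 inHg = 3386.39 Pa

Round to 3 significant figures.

350 kPa

66.0 inHg × 3386.39 = 223502 Pa
602 torr × 133.322 = 80259.8 Pa
5.48 psi × 6894.76 = 37783.3 Pa
8570 Pa (already Pa)
Sum: 223502 + 80259.8 + 37783.3 + 8570 = 350115 Pa
In kPa: 350115 / 1000 = 350.115 kPa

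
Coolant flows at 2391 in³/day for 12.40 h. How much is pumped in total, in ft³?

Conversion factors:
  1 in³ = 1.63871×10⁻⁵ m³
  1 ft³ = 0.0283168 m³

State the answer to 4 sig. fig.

0.7149 ft³

2391 in³/day → 4.5349×10⁻⁷ m³/s
12.40 h → 44640 s
V = Q × t = 4.5349×10⁻⁷ × 44640 = 0.0202438 m³
In ft³: 0.0202438 / 0.0283168 = 0.714904 ft³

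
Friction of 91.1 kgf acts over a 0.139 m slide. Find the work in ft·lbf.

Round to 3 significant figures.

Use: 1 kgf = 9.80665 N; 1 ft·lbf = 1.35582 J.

91.6 ft·lbf

91.1 kgf × 9.80665 = 893.386 N
W = F × d = 893.386 N × 0.139 m = 124.181 J
124.181 J ÷ (1.35582 J/ft·lbf) = 91.5911 ft·lbf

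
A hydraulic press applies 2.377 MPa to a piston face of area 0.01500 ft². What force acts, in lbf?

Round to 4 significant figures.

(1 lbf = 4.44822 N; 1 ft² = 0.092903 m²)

2.377 MPa × 1000000 → 2.377×10⁶ Pa
0.01500 ft² × 0.092903 → 0.00139354 m²
F = P × A = 2.377×10⁶ Pa × 0.00139354 m² = 3312.44 N
3312.44 N ÷ (4.44822 N/lbf) = 744.666 lbf

744.7 lbf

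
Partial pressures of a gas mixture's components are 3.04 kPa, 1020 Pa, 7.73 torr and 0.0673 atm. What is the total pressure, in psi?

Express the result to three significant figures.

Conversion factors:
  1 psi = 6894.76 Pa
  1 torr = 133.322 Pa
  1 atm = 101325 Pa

1.73 psi

3.04 kPa × 1000 = 3040 Pa
1020 Pa (already Pa)
7.73 torr × 133.322 = 1030.58 Pa
0.0673 atm × 101325 = 6819.17 Pa
Sum: 3040 + 1020 + 1030.58 + 6819.17 = 11909.8 Pa
In psi: 11909.8 / 6894.76 = 1.72737 psi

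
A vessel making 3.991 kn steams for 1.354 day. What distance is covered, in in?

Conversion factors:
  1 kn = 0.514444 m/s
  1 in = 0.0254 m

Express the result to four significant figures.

9.456×10⁶ in

3.991 kn × 0.514444 = 2.05315 m/s
1.354 day × 86400 = 116986 s
d = v × t = 2.05315 m/s × 116986 s = 240190 m
240190 m ÷ (0.0254 m/in) = 9.4563×10⁶ in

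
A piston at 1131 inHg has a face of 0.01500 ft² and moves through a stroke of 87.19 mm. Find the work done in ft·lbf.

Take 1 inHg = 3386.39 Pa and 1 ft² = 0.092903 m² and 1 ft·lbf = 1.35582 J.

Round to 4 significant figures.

343.2 ft·lbf

1131 inHg → 3.83001×10⁶ Pa
0.01500 ft² → 0.00139354 m²
F = P × A = 3.83001×10⁶ × 0.00139354 = 5337.27 N
87.19 mm → 0.08719 m
W = F × d = 5337.27 × 0.08719 = 465.357 J
In ft·lbf: 465.357 / 1.35582 = 343.229 ft·lbf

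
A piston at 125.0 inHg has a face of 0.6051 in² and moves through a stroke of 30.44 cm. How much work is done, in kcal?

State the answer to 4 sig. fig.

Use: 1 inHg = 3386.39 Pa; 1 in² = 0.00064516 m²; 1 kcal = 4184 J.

0.01202 kcal

125.0 inHg → 423299 Pa
0.6051 in² → 3.90386×10⁻⁴ m²
F = P × A = 423299 × 3.90386×10⁻⁴ = 165.25 N
30.44 cm → 0.3044 m
W = F × d = 165.25 × 0.3044 = 50.3021 J
In kcal: 50.3021 / 4184 = 0.0120225 kcal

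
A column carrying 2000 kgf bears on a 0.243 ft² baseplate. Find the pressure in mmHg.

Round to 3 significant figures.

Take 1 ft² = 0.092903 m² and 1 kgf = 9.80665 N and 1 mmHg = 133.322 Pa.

6520 mmHg

2000 kgf × 9.80665 = 19613.3 N
0.243 ft² × 0.092903 = 0.0225754 m²
P = F / A = 19613.3 N / 0.0225754 m² = 868791 Pa
868791 Pa ÷ (133.322 Pa/mmHg) = 6516.49 mmHg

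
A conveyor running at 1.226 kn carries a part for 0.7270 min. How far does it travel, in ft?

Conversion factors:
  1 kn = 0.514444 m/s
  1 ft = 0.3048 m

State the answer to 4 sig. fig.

90.26 ft

1.226 kn × 0.514444 → 0.630708 m/s
0.7270 min × 60 → 43.62 s
d = v × t = 0.630708 m/s × 43.62 s = 27.5115 m
27.5115 m ÷ (0.3048 m/ft) = 90.2608 ft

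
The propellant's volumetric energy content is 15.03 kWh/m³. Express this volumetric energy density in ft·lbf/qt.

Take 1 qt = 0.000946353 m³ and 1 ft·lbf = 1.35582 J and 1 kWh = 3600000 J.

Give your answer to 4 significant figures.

3.777×10⁴ ft·lbf/qt

15.03 kWh/m³ × 3600000 J/kWh = 5.4108×10⁷ J/m³
5.4108×10⁷ J/m³ ÷ 1.35582 J/ft·lbf × 0.000946353 m³/qt = 37767 ft·lbf/qt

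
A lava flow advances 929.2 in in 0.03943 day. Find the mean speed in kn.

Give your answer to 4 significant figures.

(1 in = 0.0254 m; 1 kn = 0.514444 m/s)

0.01347 kn

929.2 in × 0.0254 = 23.6017 m
0.03943 day × 86400 = 3406.75 s
v = d / t = 23.6017 m / 3406.75 s = 0.00692792 m/s
0.00692792 m/s ÷ (0.514444 m/s/kn) = 0.0134668 kn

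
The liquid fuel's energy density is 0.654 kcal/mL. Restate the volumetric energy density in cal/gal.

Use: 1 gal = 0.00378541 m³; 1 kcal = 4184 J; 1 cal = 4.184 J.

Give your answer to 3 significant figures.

2.48×10⁶ cal/gal

0.654 kcal/mL × 4184 J/kcal ÷ 10⁻⁶ m³/mL = 2.73634×10⁹ J/m³
2.73634×10⁹ J/m³ ÷ 4.184 J/cal × 0.00378541 m³/gal = 2.47566×10⁶ cal/gal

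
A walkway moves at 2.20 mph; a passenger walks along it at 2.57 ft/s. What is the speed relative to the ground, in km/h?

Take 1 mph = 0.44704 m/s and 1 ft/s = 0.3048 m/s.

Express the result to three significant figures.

6.36 km/h

2.20 mph × 0.44704 = 0.983488 m/s
2.57 ft/s × 0.3048 = 0.783336 m/s
Sum: 0.983488 + 0.783336 = 1.76682 m/s
In km/h: 1.76682 / (1/3.6) = 6.36055 km/h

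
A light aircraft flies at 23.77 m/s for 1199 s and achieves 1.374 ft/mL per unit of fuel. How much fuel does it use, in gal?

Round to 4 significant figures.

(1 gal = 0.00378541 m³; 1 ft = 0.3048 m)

d = v × t = 23.77 × 1199 = 28500.2 m
1.374 ft/mL → 418795 m/m³
V = d / (distance per unit fuel) = 28500.2 / 418795 = 0.0680529 m³
In gal: 0.0680529 / 0.00378541 = 17.9777 gal

17.98 gal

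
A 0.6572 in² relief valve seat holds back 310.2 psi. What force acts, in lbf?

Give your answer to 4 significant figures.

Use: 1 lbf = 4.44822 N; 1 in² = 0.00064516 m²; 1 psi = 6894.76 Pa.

203.9 lbf

310.2 psi × 6894.76 → 2.13875×10⁶ Pa
0.6572 in² × 0.00064516 → 4.23999×10⁻⁴ m²
F = P × A = 2.13875×10⁶ Pa × 4.23999×10⁻⁴ m² = 906.828 N
906.828 N ÷ (4.44822 N/lbf) = 203.863 lbf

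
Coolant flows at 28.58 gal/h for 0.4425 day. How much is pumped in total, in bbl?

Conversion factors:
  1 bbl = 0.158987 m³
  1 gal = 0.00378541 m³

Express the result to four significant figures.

28.58 gal/h → 3.00519×10⁻⁵ m³/s
0.4425 day → 38232 s
V = Q × t = 3.00519×10⁻⁵ × 38232 = 1.14894 m³
In bbl: 1.14894 / 0.158987 = 7.22663 bbl

7.227 bbl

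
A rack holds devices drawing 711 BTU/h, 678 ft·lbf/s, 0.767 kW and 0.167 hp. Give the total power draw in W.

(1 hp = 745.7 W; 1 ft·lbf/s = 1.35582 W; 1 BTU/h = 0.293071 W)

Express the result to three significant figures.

2020 W

711 BTU/h × 0.293071 = 208.373 W
678 ft·lbf/s × 1.35582 = 919.246 W
0.767 kW × 1000 = 767 W
0.167 hp × 745.7 = 124.532 W
Combined: 208.373 + 919.246 + 767 + 124.532 = 2019.15 W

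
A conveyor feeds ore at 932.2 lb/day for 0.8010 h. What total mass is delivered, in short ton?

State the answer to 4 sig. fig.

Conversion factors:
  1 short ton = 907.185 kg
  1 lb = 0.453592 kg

0.01556 short ton

932.2 lb/day → 0.00489396 kg/s
0.8010 h → 2883.6 s
m = ṁ × t = 0.00489396 × 2883.6 = 14.1122 kg
In short ton: 14.1122 / 907.185 = 0.015556 short ton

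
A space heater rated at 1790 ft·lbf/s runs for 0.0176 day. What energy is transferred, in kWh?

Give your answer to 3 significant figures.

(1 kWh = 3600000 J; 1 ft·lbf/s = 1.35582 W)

1.03 kWh

1790 ft·lbf/s × 1.35582 → 2426.92 W
0.0176 day × 86400 → 1520.64 s
E = P × t = 2426.92 W × 1520.64 s = 3.69047×10⁶ J
3.69047×10⁶ J ÷ (3600000 J/kWh) = 1.02513 kWh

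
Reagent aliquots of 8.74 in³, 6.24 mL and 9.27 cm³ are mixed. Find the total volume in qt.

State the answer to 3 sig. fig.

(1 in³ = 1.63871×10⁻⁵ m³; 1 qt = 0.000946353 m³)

8.74 in³ × 1.63871×10⁻⁵ → 1.43223×10⁻⁴ m³
6.24 mL × 10⁻⁶ → 6.24×10⁻⁶ m³
9.27 cm³ × 10⁻⁶ → 9.27×10⁻⁶ m³
Sum: 1.43223×10⁻⁴ + 6.24×10⁻⁶ + 9.27×10⁻⁶ = 1.58733×10⁻⁴ m³
In qt: 1.58733×10⁻⁴ / 0.000946353 = 0.167731 qt

0.168 qt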